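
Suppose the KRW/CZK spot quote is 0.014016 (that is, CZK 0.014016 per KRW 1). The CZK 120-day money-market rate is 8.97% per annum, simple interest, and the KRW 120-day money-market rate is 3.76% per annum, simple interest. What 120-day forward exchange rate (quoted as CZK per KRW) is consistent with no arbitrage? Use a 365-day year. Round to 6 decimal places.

T = 120/365 years.
Growth of 1 CZK over T: 1 + 0.0897×120/365 = 1.0294904.
Growth of 1 KRW over T: 1 + 0.0376×120/365 = 1.0123616.
CIP: F = S · (grow CZK)/(grow KRW) = 0.014016 × 1.0294904/1.0123616 = 0.01425315 CZK per KRW.

0.014253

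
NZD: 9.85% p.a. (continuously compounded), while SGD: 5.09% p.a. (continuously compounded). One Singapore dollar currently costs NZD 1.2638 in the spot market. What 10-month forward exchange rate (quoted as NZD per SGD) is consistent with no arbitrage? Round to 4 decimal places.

1.3149

T = 10/12 years.
NZD accumulates by e^(0.0985×10/12) = 1.0855463.
Growth of 1 SGD over T: e^(0.0509×10/12) = 1.0433291.
So F = 1.2638 × 1.0855463 / 1.0433291 = 1.314938 (NZD/SGD).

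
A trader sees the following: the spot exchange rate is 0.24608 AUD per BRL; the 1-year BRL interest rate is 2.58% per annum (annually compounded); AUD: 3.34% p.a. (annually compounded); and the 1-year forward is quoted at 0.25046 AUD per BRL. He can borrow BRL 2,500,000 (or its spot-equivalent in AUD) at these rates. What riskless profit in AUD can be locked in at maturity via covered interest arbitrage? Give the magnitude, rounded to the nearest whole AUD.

AUD 6,557

T = 1 year.
Route A — deposit BRL, sell forward: 2,500,000 × 1.025800 × 0.25046 = AUD 642,304.67.
Route B — convert at spot, deposit AUD: 2,500,000 × 0.24608 × 1.033400 = AUD 635,747.68.
The quoted forward overvalues BRL, so borrow AUD, buy BRL at spot, deposit the BRL at 2.58%, and sell the proceeds forward at 0.25046.
The gap between the two covered legs is AUD 6,557.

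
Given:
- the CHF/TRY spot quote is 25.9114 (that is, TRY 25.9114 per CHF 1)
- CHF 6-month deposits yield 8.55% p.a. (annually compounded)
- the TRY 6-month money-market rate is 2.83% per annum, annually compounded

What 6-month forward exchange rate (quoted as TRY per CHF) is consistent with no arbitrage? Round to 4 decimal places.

25.2195

T = 6/12 years.
TRY accumulates by (1 + 0.0283)^(6/12) = 1.01405128.
Growth of 1 CHF over T: (1 + 0.0855)^(6/12) = 1.04187331.
Forward (TRY per CHF) = 25.9114 × 1.01405128 / 1.04187331 = 25.219466.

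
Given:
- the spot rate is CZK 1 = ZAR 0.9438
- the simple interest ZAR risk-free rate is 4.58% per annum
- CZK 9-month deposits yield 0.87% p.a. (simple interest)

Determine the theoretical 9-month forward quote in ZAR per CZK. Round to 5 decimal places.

0.96989

T = 9/12 years.
Growth of 1 ZAR over T: 1 + 0.0458×9/12 = 1.034350.
Growth of 1 CZK over T: 1 + 0.0087×9/12 = 1.006525.
CIP: F = S · (grow ZAR)/(grow CZK) = 0.9438 × 1.034350/1.006525 = 0.9698910 ZAR per CZK.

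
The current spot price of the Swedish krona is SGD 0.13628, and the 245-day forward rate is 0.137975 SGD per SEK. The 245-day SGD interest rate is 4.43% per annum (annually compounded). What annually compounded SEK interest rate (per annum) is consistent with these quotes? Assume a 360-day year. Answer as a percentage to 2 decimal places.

2.55%

T = 245/360 years.
By CIP, F/S equals the SGD-to-SEK growth ratio: 0.137975/0.13628 = 1.0124376.
The SGD side grows by (1 + 0.0443)^(245/360) = 1.0299393.
Hence g_SEK = 1.0172867.
Annualise: 1.0172867^(360/245) − 1 = 0.025504 = 2.55%.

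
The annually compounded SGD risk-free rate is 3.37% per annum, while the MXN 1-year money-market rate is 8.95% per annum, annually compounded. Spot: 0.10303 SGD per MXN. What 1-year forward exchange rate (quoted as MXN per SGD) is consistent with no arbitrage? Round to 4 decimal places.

T = 1 year.
SGD accumulates by (1 + 0.0337)^1 = 1.033700.
Growth of 1 MXN over T: (1 + 0.0895)^1 = 1.089500.
CIP: F = S · (grow SGD)/(grow MXN) = 0.10303 × 1.033700/1.089500 = 0.097753200 SGD per MXN.
Quoted the other way: 1/0.097753200 = 10.2298 MXN per SGD.

10.2298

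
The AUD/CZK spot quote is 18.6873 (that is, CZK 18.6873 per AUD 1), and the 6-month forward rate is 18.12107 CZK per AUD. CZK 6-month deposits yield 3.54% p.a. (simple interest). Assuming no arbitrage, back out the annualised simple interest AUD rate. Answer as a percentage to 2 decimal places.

T = 6/12 years.
CIP gives F = S · g_CZK/g_AUD, so g_CZK/g_AUD = 18.12107/18.6873 = 0.9696997.
The CZK side grows by 1 + 0.0354×6/12 = 1.017700.
Hence g_AUD = 1.0495002.
(1.0495002 − 1)/T = 0.099000, i.e. 9.90%.

9.90%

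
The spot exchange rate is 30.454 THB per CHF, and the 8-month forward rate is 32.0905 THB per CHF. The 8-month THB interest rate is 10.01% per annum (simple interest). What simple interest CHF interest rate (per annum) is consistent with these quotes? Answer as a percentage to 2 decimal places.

T = 8/12 years.
F/S = 32.0905/30.454 = 1.0537368 = (growth of THB) / (growth of CHF).
THB growth factor: 1 + 0.1001×8/12 = 1.0667333.
So the CHF growth factor = 1.0123337.
(1.0123337 − 1)/T = 0.018501, i.e. 1.85%.

1.85%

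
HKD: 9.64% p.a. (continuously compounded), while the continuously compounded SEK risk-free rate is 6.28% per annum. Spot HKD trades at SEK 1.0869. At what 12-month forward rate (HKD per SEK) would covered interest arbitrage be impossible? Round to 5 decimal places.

T = 1 year.
SEK growth factor: e^(0.0628×1) = 1.0648139.
Growth of 1 HKD over T: e^(0.0964×1) = 1.1011995.
CIP: F = S · (grow SEK)/(grow HKD) = 1.0869 × 1.0648139/1.1011995 = 1.050987 SEK per HKD.
Invert for HKD per SEK: 1 / 1.050987 = 0.95149.

0.95149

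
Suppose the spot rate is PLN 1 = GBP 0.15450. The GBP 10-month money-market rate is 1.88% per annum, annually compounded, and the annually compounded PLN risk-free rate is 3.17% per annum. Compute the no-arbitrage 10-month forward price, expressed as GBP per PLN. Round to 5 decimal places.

T = 10/12 years.
Growth of 1 GBP over T: (1 + 0.0188)^(10/12) = 1.0156423.
PLN accumulates by (1 + 0.0317)^(10/12) = 1.0263477.
Forward (GBP per PLN) = 0.1545 × 1.0156423 / 1.0263477 = 0.1528885.

0.15289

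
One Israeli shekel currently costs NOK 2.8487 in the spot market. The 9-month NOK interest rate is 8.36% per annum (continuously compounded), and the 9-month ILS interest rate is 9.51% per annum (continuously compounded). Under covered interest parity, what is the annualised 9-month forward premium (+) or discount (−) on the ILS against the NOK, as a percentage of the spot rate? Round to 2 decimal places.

-1.15%

T = 9/12 years.
CIP forward (NOK per ILS) = 2.8487 × 1.0647074/1.0739302 = 2.8242357.
Annualised premium = (F − S)/S × (1/T) = (2.8242357 − 2.8487)/2.8487 ÷ (9/12) = -1.15%.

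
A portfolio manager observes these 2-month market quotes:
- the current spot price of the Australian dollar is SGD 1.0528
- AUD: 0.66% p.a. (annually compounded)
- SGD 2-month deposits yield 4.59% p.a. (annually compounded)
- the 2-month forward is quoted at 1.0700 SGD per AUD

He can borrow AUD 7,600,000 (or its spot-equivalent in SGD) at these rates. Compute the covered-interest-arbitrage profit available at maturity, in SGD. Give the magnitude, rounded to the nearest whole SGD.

T = 2/12 years.
Route A — deposit AUD, sell forward: 7,600,000 × 1.001096987 × 1.0700 = SGD 8,140,920.70.
Route B — convert at spot, deposit SGD: 7,600,000 × 1.0528 × 1.007507669 = SGD 8,061,350.96.
The quoted forward overvalues AUD, so borrow SGD, buy AUD at spot, deposit the AUD at 0.66%, and sell the proceeds forward at 1.0700.
Profit = 8,140,920.70 − 8,061,350.96 = SGD 79,570.

SGD 79,570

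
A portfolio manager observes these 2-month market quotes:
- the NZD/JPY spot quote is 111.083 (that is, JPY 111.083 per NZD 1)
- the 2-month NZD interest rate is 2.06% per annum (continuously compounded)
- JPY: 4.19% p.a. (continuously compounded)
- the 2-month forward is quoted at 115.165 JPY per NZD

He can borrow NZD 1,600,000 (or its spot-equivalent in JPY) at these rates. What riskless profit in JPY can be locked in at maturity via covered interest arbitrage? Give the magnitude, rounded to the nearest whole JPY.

JPY 5,919,416

T = 2/12 years.
Keep in NZD, deliver into the forward: 1,600,000·1.00343923397·115.165 = JPY 184,897,727.01.
Swap to JPY now, deposit: 1,600,000·111.083·1.00700777366 = JPY 178,978,311.23.
The quoted forward overvalues NZD, so borrow JPY, buy NZD at spot, deposit the NZD at 2.06%, and sell the proceeds forward at 115.165.
Profit = 184,897,727.01 − 178,978,311.23 = JPY 5,919,416.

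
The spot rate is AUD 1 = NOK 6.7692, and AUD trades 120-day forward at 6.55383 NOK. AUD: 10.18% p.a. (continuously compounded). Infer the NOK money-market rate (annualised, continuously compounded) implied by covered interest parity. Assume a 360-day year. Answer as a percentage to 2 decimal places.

0.48%

T = 120/360 years.
CIP gives F = S · g_NOK/g_AUD, so g_NOK/g_AUD = 6.55383/6.7692 = 0.9681838.
The AUD side grows by e^(0.1018×120/360) = 1.0345156.
Hence g_NOK = 1.0016012.
r = ln(1.0016012)/(120/360) = 0.004800 → 0.48%.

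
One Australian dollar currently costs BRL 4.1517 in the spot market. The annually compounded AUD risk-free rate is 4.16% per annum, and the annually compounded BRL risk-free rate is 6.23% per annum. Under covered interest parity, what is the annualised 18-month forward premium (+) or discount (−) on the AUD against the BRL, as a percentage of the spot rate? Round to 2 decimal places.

+2.00%

T = 18/12 years.
CIP forward (BRL per AUD) = 4.1517 × 1.0948907/1.0630445 = 4.2760747.
Annualised premium = (F − S)/S × (1/T) = (4.2760747 − 4.1517)/4.1517 ÷ (18/12) = 2.00%.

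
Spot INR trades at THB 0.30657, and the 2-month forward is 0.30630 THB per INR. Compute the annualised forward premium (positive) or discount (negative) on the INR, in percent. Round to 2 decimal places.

T = 2/12 years.
(F − S)/S = (0.30630 − 0.30657)/0.30657 = -0.0008807.
Annualise by dividing by T: -0.0008807 / (2/12) = -0.005284 → -0.53%.

-0.53%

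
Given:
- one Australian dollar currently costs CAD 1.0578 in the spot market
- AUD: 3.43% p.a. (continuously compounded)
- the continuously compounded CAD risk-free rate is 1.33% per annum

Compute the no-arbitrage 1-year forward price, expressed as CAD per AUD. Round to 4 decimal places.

1.0358

T = 1 year.
CAD accumulates by e^(0.0133×1) = 1.0133888.
AUD accumulates by e^(0.0343×1) = 1.034895.
So F = 1.0578 × 1.0133888 / 1.034895 = 1.035818 (CAD/AUD).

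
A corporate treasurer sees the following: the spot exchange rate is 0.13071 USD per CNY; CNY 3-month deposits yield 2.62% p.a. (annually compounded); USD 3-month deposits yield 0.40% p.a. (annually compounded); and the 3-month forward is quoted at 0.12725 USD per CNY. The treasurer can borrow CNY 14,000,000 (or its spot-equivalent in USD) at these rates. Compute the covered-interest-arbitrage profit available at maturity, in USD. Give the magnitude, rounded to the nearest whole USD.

USD 38,711

T = 3/12 years.
Keep in CNY, deliver into the forward: 14,000,000·1.006486612·0.12725 = USD 1,793,055.90.
Swap to USD now, deposit: 14,000,000·0.13071·1.000998503 = USD 1,831,767.20.
The quoted forward undervalues CNY, so borrow CNY, convert to USD at spot, deposit the USD at 0.40%, and buy CNY forward at 0.12725 to cover the loan.
Profit = 1,831,767.20 − 1,793,055.90 = USD 38,711.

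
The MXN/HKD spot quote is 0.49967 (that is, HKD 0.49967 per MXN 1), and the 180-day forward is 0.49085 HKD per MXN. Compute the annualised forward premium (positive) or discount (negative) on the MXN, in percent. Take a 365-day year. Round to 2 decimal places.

-3.58%

T = 180/365 years.
MXN trades forward at -1.76517% vs spot over the period.
×(1/T) gives -3.58% p.a.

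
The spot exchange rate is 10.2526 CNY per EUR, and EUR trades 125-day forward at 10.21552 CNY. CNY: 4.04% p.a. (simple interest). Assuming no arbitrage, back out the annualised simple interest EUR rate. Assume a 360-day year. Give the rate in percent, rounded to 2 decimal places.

5.10%

T = 125/360 years.
By CIP, F/S equals the CNY-to-EUR growth ratio: 10.21552/10.2526 = 0.9963834.
The CNY side grows by 1 + 0.0404×125/360 = 1.0140278.
That pins the EUR growth at 1.0177084.
r = (1.0177084 − 1)/(125/360) = 0.051000 → 5.10%.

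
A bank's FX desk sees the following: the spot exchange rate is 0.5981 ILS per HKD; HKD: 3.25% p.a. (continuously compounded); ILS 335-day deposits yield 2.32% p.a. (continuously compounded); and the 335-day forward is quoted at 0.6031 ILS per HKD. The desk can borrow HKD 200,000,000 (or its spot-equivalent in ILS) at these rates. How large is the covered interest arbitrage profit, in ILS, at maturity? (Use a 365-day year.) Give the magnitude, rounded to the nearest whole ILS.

ILS 2,077,747

T = 335/365 years.
Invest the HKD and cover forward: 200,000,000 × 1.03027810137 × 0.6031 = ILS 124,272,144.59.
Convert at spot and invest in ILS: 200,000,000 × 0.5981 × 1.02152146747 = ILS 122,194,397.94.
The quoted forward overvalues HKD, so borrow ILS, buy HKD at spot, deposit the HKD at 3.25%, and sell the proceeds forward at 0.6031.
The gap between the two covered legs is ILS 2,077,747.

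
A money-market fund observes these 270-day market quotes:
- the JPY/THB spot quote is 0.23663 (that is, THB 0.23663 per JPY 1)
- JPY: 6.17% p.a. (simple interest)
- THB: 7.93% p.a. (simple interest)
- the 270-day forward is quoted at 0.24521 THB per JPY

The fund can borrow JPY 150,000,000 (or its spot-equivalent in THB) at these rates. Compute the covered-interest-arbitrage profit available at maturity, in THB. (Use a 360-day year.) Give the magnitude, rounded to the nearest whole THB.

T = 270/360 years.
Keep in JPY, deliver into the forward: 150,000,000·1.046275·0.24521 = THB 38,483,563.91.
Swap to THB now, deposit: 150,000,000·0.23663·1.059475 = THB 37,605,535.39.
The quoted forward overvalues JPY, so borrow THB, buy JPY at spot, deposit the JPY at 6.17%, and sell the proceeds forward at 0.24521.
Profit = 38,483,563.91 − 37,605,535.39 = THB 878,029.

THB 878,029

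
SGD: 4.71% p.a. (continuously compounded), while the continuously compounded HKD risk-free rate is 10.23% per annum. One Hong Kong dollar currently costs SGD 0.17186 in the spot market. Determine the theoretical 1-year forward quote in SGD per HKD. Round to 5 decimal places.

0.16263

T = 1 year.
Growth of 1 SGD over T: e^(0.0471×1) = 1.0482268.
HKD growth factor: e^(0.1023×1) = 1.1077157.
CIP: F = S · (grow SGD)/(grow HKD) = 0.17186 × 1.0482268/1.1077157 = 0.1626304 SGD per HKD.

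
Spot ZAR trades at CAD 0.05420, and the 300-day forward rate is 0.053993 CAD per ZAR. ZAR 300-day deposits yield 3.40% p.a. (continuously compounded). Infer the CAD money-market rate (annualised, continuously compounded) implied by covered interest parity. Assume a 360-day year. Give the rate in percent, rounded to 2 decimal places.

2.94%

T = 300/360 years.
By CIP, F/S equals the CAD-to-ZAR growth ratio: 0.053993/0.0542 = 0.9961808.
The ZAR side grows by e^(0.0340×300/360) = 1.0287385.
Hence g_CAD = 1.0248095.
r = ln(1.0248095)/(300/360) = 0.029408 → 2.94%.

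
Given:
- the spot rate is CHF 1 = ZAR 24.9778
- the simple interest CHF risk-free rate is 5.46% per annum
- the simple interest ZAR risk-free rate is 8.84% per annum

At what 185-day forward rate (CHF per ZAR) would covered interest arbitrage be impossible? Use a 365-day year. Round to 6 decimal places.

0.039379

T = 185/365 years.
ZAR accumulates by 1 + 0.0884×185/365 = 1.0448055.
Growth of 1 CHF over T: 1 + 0.0546×185/365 = 1.027674.
Forward (ZAR per CHF) = 24.9778 × 1.0448055 / 1.027674 = 25.39418.
Invert for CHF per ZAR: 1 / 25.39418 = 0.039379.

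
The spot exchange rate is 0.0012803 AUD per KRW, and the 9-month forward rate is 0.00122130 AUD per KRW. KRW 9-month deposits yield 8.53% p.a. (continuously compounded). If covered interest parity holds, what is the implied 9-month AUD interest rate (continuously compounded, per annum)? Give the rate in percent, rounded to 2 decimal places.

T = 9/12 years.
By CIP, F/S equals the AUD-to-KRW growth ratio: 0.0012213/0.0012803 = 0.9539171.
The KRW side grows by e^(0.0853×9/12) = 1.0660657.
Hence g_AUD = 1.0169383.
Take logs: ln 1.0169383 / (9/12) = 0.022395, so 2.24%.

2.24%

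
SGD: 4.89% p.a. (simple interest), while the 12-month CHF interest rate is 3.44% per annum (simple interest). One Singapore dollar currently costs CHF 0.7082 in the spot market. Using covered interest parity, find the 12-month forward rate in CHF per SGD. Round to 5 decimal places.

T = 1 year.
CHF accumulates by 1 + 0.0344×1 = 1.034400.
SGD accumulates by 1 + 0.0489×1 = 1.048900.
Forward (CHF per SGD) = 0.7082 × 1.034400 / 1.048900 = 0.6984098.

0.69841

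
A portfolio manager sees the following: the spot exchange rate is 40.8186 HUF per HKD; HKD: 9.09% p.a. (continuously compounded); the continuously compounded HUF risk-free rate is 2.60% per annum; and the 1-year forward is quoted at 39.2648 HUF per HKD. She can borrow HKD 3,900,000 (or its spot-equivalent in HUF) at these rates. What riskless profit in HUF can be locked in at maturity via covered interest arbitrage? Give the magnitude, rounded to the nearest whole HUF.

HUF 4,318,928

T = 1 year.
Keep in HKD, deliver into the forward: 3,900,000·1.09515948383·39.2648 = HUF 167,704,750.59.
Swap to HUF now, deposit: 3,900,000·40.8186·1.02634094847 = HUF 163,385,822.49.
The quoted forward overvalues HKD, so borrow HUF, buy HKD at spot, deposit the HKD at 9.09%, and sell the proceeds forward at 39.2648.
The gap between the two covered legs is HUF 4,318,928.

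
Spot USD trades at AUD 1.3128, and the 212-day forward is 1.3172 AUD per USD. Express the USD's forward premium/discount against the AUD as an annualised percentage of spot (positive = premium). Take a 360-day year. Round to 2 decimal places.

T = 212/360 years.
USD trades forward at +0.33516% vs spot over the period.
Annualise by dividing by T: 0.0033516 / (212/360) = 0.005691 → 0.57%.

+0.57%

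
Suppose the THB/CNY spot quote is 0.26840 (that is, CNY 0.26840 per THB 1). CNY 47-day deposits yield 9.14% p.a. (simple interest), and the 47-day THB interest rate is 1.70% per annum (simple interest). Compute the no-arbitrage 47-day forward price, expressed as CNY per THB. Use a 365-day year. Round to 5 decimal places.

T = 47/365 years.
CNY accumulates by 1 + 0.0914×47/365 = 1.0117693.
THB accumulates by 1 + 0.0170×47/365 = 1.002189.
CIP: F = S · (grow CNY)/(grow THB) = 0.2684 × 1.0117693/1.002189 = 0.2709657 CNY per THB.

0.27097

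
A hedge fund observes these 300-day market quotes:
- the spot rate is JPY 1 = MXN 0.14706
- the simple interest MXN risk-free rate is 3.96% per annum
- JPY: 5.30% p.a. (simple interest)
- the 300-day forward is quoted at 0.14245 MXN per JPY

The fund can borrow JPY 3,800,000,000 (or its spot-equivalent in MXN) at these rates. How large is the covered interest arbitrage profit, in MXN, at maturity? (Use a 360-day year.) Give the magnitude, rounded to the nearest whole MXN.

T = 300/360 years.
Keep in JPY, deliver into the forward: 3,800,000,000·1.04416666667·0.14245 = MXN 565,217,858.34.
Swap to MXN now, deposit: 3,800,000,000·0.14706·1.033000 = MXN 577,269,324.00.
The quoted forward undervalues JPY, so borrow JPY, convert to MXN at spot, deposit the MXN at 3.96%, and buy JPY forward at 0.14245 to cover the loan.
Profit = 577,269,324.00 − 565,217,858.34 = MXN 12,051,466.

MXN 12,051,466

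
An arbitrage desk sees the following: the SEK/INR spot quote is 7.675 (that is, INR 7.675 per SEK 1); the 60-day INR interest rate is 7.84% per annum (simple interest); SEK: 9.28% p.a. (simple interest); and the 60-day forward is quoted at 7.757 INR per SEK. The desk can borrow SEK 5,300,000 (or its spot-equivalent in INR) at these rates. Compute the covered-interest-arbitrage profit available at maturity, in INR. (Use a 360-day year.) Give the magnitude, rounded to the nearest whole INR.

T = 60/360 years.
Keep in SEK, deliver into the forward: 5,300,000·1.0154666667·7.757 = INR 41,747,967.15.
Swap to INR now, deposit: 5,300,000·7.675·1.0130666667 = INR 41,209,019.33.
The quoted forward overvalues SEK, so borrow INR, buy SEK at spot, deposit the SEK at 9.28%, and sell the proceeds forward at 7.757.
Profit = 41,747,967.15 − 41,209,019.33 = INR 538,948.

INR 538,948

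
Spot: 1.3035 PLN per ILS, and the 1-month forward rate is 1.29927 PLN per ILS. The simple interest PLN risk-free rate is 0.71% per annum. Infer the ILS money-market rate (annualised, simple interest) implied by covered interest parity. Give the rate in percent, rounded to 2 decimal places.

4.62%

T = 1/12 years.
CIP gives F = S · g_PLN/g_ILS, so g_PLN/g_ILS = 1.29927/1.3035 = 0.9967549.
PLN growth factor: 1 + 0.0071×1/12 = 1.0005917.
That pins the ILS growth at 1.0038493.
r = (1.0038493 − 1)/(1/12) = 0.046192 → 4.62%.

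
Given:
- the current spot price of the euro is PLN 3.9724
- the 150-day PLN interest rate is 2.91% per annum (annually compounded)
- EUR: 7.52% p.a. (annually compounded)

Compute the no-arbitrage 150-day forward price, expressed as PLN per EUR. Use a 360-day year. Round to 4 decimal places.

3.9005

T = 150/360 years.
PLN growth factor: (1 + 0.0291)^(150/360) = 1.0120236.
EUR accumulates by (1 + 0.0752)^(150/360) = 1.0306721.
Forward (PLN per EUR) = 3.9724 × 1.0120236 / 1.0306721 = 3.900525.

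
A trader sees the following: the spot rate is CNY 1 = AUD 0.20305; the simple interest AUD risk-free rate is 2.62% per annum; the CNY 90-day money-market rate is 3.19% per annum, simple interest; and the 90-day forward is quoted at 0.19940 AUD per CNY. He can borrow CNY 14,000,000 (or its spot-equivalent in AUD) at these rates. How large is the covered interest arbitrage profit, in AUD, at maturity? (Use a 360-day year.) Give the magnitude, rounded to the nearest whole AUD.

T = 90/360 years.
Route A — deposit CNY, sell forward: 14,000,000 × 1.007975 × 0.19940 = AUD 2,813,863.01.
Route B — convert at spot, deposit AUD: 14,000,000 × 0.20305 × 1.006550 = AUD 2,861,319.69.
The quoted forward undervalues CNY, so borrow CNY, convert to AUD at spot, deposit the AUD at 2.62%, and buy CNY forward at 0.19940 to cover the loan.
Arbitrage profit = |2,813,863.01 − 2,861,319.69| = AUD 47,457.

AUD 47,457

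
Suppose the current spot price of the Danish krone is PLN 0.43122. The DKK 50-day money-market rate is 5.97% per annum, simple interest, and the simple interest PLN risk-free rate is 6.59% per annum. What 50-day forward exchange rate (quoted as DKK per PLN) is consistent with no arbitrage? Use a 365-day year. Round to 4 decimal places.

2.3170

T = 50/365 years.
PLN growth factor: 1 + 0.0659×50/365 = 1.0090274.
DKK growth factor: 1 + 0.0597×50/365 = 1.0081781.
Forward (PLN per DKK) = 0.43122 × 1.0090274 / 1.0081781 = 0.4315833.
Quoted the other way: 1/0.4315833 = 2.3170 DKK per PLN.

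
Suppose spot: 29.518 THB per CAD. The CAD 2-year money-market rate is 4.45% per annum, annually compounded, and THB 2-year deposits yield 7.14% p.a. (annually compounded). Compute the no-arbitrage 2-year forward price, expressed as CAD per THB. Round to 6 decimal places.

T = 2 years.
THB growth factor: (1 + 0.0714)^2 = 1.147898.
CAD accumulates by (1 + 0.0445)^2 = 1.0909802.
CIP: F = S · (grow THB)/(grow CAD) = 29.518 × 1.147898/1.0909802 = 31.05799 THB per CAD.
Invert for CAD per THB: 1 / 31.05799 = 0.032198.

0.032198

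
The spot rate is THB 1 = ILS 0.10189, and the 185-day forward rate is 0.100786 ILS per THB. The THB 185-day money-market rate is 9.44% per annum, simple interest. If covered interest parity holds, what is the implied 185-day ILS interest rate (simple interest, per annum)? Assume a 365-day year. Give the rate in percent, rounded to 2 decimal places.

7.20%

T = 185/365 years.
By CIP, F/S equals the ILS-to-THB growth ratio: 0.100786/0.10189 = 0.9891648.
The THB side grows by 1 + 0.0944×185/365 = 1.0478466.
So the ILS growth factor = 1.036493.
r = (1.036493 − 1)/(185/365) = 0.072000 → 7.20%.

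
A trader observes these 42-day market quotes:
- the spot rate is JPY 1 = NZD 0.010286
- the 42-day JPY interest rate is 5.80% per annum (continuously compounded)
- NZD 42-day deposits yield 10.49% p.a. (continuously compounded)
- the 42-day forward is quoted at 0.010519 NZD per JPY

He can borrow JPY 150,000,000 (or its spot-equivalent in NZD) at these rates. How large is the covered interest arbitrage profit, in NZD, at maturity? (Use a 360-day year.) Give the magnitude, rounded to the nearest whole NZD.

NZD 26,664

T = 42/360 years.
Keep in JPY, deliver into the forward: 150,000,000·1.006789612·0.010519 = NZD 1,588,562.99.
Swap to NZD now, deposit: 150,000,000·0.010286·1.012313528 = NZD 1,561,898.54.
The quoted forward overvalues JPY, so borrow NZD, buy JPY at spot, deposit the JPY at 5.80%, and sell the proceeds forward at 0.010519.
Profit = 1,588,562.99 − 1,561,898.54 = NZD 26,664.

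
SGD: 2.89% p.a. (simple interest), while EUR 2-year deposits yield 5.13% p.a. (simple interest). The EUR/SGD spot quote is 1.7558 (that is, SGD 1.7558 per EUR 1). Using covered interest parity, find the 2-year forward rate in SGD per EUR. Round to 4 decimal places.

1.6845

T = 2 years.
Growth of 1 SGD over T: 1 + 0.0289×2 = 1.057800.
EUR growth factor: 1 + 0.0513×2 = 1.102600.
Forward (SGD per EUR) = 1.7558 × 1.057800 / 1.102600 = 1.684460.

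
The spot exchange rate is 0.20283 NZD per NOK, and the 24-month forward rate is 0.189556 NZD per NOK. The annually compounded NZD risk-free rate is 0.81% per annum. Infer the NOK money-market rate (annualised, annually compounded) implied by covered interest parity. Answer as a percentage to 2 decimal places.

4.28%

T = 2 years.
F/S = 0.189556/0.20283 = 0.9345560 = (growth of NZD) / (growth of NOK).
The NZD side grows by (1 + 0.0081)^2 = 1.0162656.
So the NOK growth factor = 1.0874315.
r = 1.0874315^(1/2) − 1 = 0.042800 → 4.28%.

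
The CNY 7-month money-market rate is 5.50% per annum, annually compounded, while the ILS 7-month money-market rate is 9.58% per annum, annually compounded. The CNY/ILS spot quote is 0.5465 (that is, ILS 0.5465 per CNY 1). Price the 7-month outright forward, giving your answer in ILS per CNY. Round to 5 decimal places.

0.55873

T = 7/12 years.
Growth of 1 ILS over T: (1 + 0.0958)^(7/12) = 1.0548157.
Growth of 1 CNY over T: (1 + 0.0550)^(7/12) = 1.031725.
So F = 0.5465 × 1.0548157 / 1.031725 = 0.5587310 (ILS/CNY).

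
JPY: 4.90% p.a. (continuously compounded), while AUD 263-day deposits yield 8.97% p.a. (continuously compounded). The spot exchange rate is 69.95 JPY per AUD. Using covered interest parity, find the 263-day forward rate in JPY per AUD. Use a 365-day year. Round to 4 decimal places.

T = 263/365 years.
JPY growth factor: e^(0.0490×263/365) = 1.03593754.
AUD accumulates by e^(0.0897×263/365) = 1.06676761.
So F = 69.95 × 1.03593754 / 1.06676761 = 67.928413 (JPY/AUD).

67.9284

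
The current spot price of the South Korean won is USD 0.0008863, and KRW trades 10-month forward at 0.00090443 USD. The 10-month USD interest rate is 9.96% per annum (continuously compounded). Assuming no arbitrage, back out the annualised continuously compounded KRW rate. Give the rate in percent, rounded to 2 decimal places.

T = 10/12 years.
By CIP, F/S equals the USD-to-KRW growth ratio: 0.00090443/0.0008863 = 1.0204558.
USD growth factor: e^(0.0996×10/12) = 1.0865418.
So the KRW growth factor = 1.0647613.
r = ln(1.0647613)/(10/12) = 0.075301 → 7.53%.

7.53%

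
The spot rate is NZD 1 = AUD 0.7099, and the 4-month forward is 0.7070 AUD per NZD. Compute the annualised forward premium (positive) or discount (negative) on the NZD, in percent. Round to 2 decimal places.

T = 4/12 years.
NZD trades forward at -0.40851% vs spot over the period.
×(1/T) gives -1.23% p.a.

-1.23%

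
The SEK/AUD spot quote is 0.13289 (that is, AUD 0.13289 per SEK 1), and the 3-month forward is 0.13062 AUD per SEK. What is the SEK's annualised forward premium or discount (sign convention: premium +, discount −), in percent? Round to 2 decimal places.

T = 3/12 years.
SEK trades forward at -1.70818% vs spot over the period.
×(1/T) gives -6.83% p.a.

-6.83%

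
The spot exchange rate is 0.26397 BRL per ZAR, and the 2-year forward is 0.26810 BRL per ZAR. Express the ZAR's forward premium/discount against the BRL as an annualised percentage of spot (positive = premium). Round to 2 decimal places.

T = 2 years.
ZAR trades forward at +1.56457% vs spot over the period.
Per annum: 0.0156457 / 2 = 0.007823 = 0.78%.

+0.78%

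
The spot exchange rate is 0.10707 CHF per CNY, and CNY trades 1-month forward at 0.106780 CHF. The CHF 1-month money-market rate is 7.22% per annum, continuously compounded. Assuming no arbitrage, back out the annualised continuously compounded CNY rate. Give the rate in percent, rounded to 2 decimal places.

T = 1/12 years.
F/S = 0.10678/0.10707 = 0.9972915 = (growth of CHF) / (growth of CNY).
CHF growth factor: e^(0.0722×1/12) = 1.0060348.
Hence g_CNY = 1.008767.
r = ln(1.008767)/(1/12) = 0.104746 → 10.47%.

10.47%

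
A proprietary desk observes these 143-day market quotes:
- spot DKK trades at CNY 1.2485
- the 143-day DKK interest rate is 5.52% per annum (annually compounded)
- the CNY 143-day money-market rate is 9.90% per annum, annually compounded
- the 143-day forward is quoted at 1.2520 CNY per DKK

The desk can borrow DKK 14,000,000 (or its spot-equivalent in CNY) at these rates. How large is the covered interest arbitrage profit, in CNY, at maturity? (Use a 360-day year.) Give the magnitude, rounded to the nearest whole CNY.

T = 143/360 years.
Invest the DKK and cover forward: 14,000,000 × 1.0215722663 × 1.2520 = CNY 17,906,118.68.
Convert at spot and invest in CNY: 14,000,000 × 1.2485 × 1.0382099685 = CNY 18,146,872.04.
The quoted forward undervalues DKK, so borrow DKK, convert to CNY at spot, deposit the CNY at 9.90%, and buy DKK forward at 1.2520 to cover the loan.
The gap between the two covered legs is CNY 240,753.

CNY 240,753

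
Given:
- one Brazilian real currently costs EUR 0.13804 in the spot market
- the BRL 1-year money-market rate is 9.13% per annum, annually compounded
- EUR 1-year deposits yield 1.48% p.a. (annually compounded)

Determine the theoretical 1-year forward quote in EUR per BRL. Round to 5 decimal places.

T = 1 year.
EUR accumulates by (1 + 0.0148)^1 = 1.014800.
BRL accumulates by (1 + 0.0913)^1 = 1.091300.
CIP: F = S · (grow EUR)/(grow BRL) = 0.13804 × 1.014800/1.091300 = 0.1283634 EUR per BRL.

0.12836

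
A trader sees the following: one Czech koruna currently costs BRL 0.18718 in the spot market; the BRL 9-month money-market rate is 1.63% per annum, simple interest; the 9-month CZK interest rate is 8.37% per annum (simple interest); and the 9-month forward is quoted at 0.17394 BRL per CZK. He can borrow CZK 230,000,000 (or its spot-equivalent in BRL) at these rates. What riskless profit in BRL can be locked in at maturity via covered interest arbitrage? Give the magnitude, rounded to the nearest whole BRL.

BRL 1,060,114

T = 9/12 years.
Keep in CZK, deliver into the forward: 230,000,000·1.062775·0.17394 = BRL 42,517,589.21.
Swap to BRL now, deposit: 230,000,000·0.18718·1.012225 = BRL 43,577,703.37.
The quoted forward undervalues CZK, so borrow CZK, convert to BRL at spot, deposit the BRL at 1.63%, and buy CZK forward at 0.17394 to cover the loan.
Profit = 43,577,703.37 − 42,517,589.21 = BRL 1,060,114.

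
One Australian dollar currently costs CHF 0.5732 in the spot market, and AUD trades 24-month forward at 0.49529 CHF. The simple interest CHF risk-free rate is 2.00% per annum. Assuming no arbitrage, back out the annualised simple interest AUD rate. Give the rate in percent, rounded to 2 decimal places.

10.18%

T = 2 years.
By CIP, F/S equals the CHF-to-AUD growth ratio: 0.49529/0.5732 = 0.8640789.
CHF growth factor: 1 + 0.0200×2 = 1.040000.
That pins the AUD growth at 1.2035938.
(1.2035938 − 1)/T = 0.101797, i.e. 10.18%.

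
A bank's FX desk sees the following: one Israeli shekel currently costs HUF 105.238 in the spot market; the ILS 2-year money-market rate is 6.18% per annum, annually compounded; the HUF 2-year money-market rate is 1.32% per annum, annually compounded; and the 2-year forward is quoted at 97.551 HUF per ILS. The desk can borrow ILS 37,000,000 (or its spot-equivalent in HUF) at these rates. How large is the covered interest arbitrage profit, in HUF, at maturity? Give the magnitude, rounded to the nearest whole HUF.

T = 2 years.
Keep in ILS, deliver into the forward: 37,000,000·1.12741924·97.551 = HUF 4,069,292,348.41.
Swap to HUF now, deposit: 37,000,000·105.238·1.02657424 = HUF 3,997,280,935.16.
The quoted forward overvalues ILS, so borrow HUF, buy ILS at spot, deposit the ILS at 6.18%, and sell the proceeds forward at 97.551.
The gap between the two covered legs is HUF 72,011,413.

HUF 72,011,413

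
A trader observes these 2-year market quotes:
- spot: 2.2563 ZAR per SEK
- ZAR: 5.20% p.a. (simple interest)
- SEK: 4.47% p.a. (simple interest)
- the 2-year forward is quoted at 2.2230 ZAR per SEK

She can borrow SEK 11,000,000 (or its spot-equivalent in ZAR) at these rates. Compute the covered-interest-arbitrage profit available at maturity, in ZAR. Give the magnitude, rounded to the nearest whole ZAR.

ZAR 761,409

T = 2 years.
Keep in SEK, deliver into the forward: 11,000,000·1.089400·2.2230 = ZAR 26,639,098.20.
Swap to ZAR now, deposit: 11,000,000·2.2563·1.104000 = ZAR 27,400,507.20.
The quoted forward undervalues SEK, so borrow SEK, convert to ZAR at spot, deposit the ZAR at 5.20%, and buy SEK forward at 2.2230 to cover the loan.
The gap between the two covered legs is ZAR 761,409.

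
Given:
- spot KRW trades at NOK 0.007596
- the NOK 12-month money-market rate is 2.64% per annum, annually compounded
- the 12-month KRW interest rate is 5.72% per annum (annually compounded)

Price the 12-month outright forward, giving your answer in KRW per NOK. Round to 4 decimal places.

135.5987

T = 1 year.
NOK growth factor: (1 + 0.0264)^1 = 1.026400.
KRW growth factor: (1 + 0.0572)^1 = 1.057200.
Forward (NOK per KRW) = 0.007596 × 1.026400 / 1.057200 = 0.00737470148.
Quoted the other way: 1/0.00737470148 = 135.5987 KRW per NOK.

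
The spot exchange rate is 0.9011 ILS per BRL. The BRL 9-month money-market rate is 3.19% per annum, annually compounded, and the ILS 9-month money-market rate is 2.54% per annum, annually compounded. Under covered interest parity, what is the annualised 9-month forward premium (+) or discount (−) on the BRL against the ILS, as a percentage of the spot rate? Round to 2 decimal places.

T = 9/12 years.
No-arbitrage forward: 0.9011 × 1.0189901 / 1.0238308 = 0.8968396 ILS/BRL.
Annualised premium = (F − S)/S × (1/T) = (0.8968396 − 0.9011)/0.9011 ÷ (9/12) = -0.63%.

-0.63%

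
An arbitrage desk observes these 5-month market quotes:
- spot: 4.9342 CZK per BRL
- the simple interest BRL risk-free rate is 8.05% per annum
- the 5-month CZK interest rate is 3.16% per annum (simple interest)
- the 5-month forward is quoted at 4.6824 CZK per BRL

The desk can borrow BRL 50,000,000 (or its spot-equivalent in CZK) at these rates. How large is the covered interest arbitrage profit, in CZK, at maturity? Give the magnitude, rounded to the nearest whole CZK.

CZK 7,985,573

T = 5/12 years.
Route A — deposit BRL, sell forward: 50,000,000 × 1.03354166667 × 4.6824 = CZK 241,972,775.00.
Route B — convert at spot, deposit CZK: 50,000,000 × 4.9342 × 1.01316666667 = CZK 249,958,348.33.
The quoted forward undervalues BRL, so borrow BRL, convert to CZK at spot, deposit the CZK at 3.16%, and buy BRL forward at 4.6824 to cover the loan.
Arbitrage profit = |241,972,775.00 − 249,958,348.33| = CZK 7,985,573.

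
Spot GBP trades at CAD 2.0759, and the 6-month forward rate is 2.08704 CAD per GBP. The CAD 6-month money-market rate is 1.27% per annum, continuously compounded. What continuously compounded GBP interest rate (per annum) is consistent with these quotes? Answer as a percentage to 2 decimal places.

T = 6/12 years.
By CIP, F/S equals the CAD-to-GBP growth ratio: 2.08704/2.0759 = 1.0053663.
The CAD side grows by e^(0.0127×6/12) = 1.0063702.
So the GBP growth factor = 1.0009985.
Take logs: ln 1.0009985 / (6/12) = 0.001996, so 0.20%.

0.20%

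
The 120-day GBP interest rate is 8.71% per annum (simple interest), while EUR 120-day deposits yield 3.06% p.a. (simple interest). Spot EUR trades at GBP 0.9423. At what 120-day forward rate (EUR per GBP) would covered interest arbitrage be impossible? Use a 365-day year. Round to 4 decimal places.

1.0421

T = 120/365 years.
GBP accumulates by 1 + 0.0871×120/365 = 1.0286356.
Growth of 1 EUR over T: 1 + 0.0306×120/365 = 1.0100603.
CIP: F = S · (grow GBP)/(grow EUR) = 0.9423 × 1.0286356/1.0100603 = 0.9596292 GBP per EUR.
Quoted the other way: 1/0.9596292 = 1.0421 EUR per GBP.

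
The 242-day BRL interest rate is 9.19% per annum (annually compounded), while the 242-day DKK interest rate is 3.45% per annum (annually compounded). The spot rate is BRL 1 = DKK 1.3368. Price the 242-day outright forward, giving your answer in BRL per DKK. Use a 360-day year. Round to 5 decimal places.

T = 242/360 years.
DKK accumulates by (1 + 0.0345)^(242/360) = 1.0230625.
Growth of 1 BRL over T: (1 + 0.0919)^(242/360) = 1.0608827.
So F = 1.3368 × 1.0230625 / 1.0608827 = 1.289143 (DKK/BRL).
Quoted the other way: 1/1.289143 = 0.77571 BRL per DKK.

0.77571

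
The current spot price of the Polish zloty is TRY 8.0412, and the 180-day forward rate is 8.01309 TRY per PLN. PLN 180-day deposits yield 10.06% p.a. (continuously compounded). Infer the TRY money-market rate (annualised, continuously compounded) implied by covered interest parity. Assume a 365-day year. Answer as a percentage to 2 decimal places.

T = 180/365 years.
CIP gives F = S · g_TRY/g_PLN, so g_TRY/g_PLN = 8.01309/8.0412 = 0.9965043.
The PLN side grows by e^(0.1006×180/365) = 1.0508622.
So the TRY growth factor = 1.0471887.
r = ln(1.0471887)/(180/365) = 0.093499 → 9.35%.

9.35%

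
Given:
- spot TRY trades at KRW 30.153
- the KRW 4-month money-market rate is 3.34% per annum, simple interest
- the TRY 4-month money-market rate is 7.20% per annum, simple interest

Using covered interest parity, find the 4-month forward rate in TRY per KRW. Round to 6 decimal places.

0.033586

T = 4/12 years.
Growth of 1 KRW over T: 1 + 0.0334×4/12 = 1.0111333.
Growth of 1 TRY over T: 1 + 0.0720×4/12 = 1.024000.
So F = 30.153 × 1.0111333 / 1.024000 = 29.77412 (KRW/TRY).
Quoted the other way: 1/29.77412 = 0.033586 TRY per KRW.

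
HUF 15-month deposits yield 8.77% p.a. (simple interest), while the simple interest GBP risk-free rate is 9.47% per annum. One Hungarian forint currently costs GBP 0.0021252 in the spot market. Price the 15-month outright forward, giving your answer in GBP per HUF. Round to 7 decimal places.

0.0021420

T = 15/12 years.
Growth of 1 GBP over T: 1 + 0.0947×15/12 = 1.118375.
Growth of 1 HUF over T: 1 + 0.0877×15/12 = 1.109625.
CIP: F = S · (grow GBP)/(grow HUF) = 0.0021252 × 1.118375/1.109625 = 0.002141958 GBP per HUF.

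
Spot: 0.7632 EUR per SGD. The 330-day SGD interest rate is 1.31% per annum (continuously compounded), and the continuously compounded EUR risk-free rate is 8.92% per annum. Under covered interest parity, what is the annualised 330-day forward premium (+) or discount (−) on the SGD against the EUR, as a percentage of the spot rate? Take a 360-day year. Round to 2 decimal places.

T = 330/360 years.
No-arbitrage forward: 0.7632 × 1.0852026 / 1.0120807 = 0.8183405 EUR/SGD.
Annualised premium = (F − S)/S × (1/T) = (0.8183405 − 0.7632)/0.7632 ÷ (330/360) = 7.88%.

+7.88%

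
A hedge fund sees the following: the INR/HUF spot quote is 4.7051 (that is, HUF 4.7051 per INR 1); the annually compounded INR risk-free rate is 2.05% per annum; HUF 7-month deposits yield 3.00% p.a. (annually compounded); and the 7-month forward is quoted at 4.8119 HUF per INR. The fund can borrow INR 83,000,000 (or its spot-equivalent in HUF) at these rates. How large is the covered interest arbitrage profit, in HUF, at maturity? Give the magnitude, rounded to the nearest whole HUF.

HUF 6,828,170

T = 7/12 years.
Keep in INR, deliver into the forward: 83,000,000·1.01190774965·4.8119 = HUF 404,143,508.74.
Swap to HUF now, deposit: 83,000,000·4.7051·1.01739214696 = HUF 397,315,338.62.
The quoted forward overvalues INR, so borrow HUF, buy INR at spot, deposit the INR at 2.05%, and sell the proceeds forward at 4.8119.
Arbitrage profit = |404,143,508.74 − 397,315,338.62| = HUF 6,828,170.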